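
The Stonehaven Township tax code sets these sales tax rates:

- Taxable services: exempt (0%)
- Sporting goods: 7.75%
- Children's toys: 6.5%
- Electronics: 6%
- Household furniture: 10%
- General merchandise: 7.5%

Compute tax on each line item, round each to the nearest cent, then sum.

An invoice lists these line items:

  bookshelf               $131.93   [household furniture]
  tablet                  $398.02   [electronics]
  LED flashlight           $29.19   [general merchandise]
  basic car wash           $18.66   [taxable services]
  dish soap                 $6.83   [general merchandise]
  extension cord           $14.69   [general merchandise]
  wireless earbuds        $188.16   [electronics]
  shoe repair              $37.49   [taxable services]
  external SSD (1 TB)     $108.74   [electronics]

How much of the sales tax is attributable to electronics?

$41.69

Tablet $398.02: electronics → 6% → $23.88
Wireless earbuds $188.16: electronics → 6% → $11.29
External SSD (1 TB) $108.74: electronics → 6% → $6.52
Tax on electronics = $23.88 + $11.29 + $6.52 = $41.69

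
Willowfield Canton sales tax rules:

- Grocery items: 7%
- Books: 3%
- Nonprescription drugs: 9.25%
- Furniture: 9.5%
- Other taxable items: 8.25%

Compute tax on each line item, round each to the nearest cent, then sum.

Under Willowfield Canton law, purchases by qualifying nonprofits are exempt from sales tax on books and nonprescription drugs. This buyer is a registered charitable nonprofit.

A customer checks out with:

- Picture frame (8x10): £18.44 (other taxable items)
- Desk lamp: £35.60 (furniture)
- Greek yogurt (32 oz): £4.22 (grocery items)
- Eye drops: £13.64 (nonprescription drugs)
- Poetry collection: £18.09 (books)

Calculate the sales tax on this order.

Picture frame (8x10) £18.44: other taxable items → 8.25% → £1.52
Desk lamp £35.60: furniture → 9.5% → £3.38
Greek yogurt (32 oz) £4.22: grocery items → 7% → £0.30
Eye drops £13.64: nonprescription drugs, buyer-exempt → 0% → £0.00
Poetry collection £18.09: books, buyer-exempt → 0% → £0.00
Total tax = £1.52 + £3.38 + £0.30 = £5.20

£5.20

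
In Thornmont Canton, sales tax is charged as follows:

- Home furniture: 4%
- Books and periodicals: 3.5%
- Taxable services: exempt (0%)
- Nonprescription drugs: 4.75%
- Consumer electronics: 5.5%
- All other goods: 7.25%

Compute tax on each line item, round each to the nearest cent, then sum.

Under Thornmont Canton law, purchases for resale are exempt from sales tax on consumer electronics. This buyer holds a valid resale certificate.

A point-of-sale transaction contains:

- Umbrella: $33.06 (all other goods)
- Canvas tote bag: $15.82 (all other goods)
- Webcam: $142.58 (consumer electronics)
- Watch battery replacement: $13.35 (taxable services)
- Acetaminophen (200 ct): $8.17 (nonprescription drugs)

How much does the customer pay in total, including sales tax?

Umbrella $33.06: all other goods → 7.25% → $2.40
Canvas tote bag $15.82: all other goods → 7.25% → $1.15
Webcam $142.58: consumer electronics, buyer-exempt → 0% → $0.00
Watch battery replacement $13.35: taxable services → 0% → $0.00
Acetaminophen (200 ct) $8.17: nonprescription drugs → 4.75% → $0.39
Subtotal = $212.98; tax = $3.94; total due = $216.92

$216.92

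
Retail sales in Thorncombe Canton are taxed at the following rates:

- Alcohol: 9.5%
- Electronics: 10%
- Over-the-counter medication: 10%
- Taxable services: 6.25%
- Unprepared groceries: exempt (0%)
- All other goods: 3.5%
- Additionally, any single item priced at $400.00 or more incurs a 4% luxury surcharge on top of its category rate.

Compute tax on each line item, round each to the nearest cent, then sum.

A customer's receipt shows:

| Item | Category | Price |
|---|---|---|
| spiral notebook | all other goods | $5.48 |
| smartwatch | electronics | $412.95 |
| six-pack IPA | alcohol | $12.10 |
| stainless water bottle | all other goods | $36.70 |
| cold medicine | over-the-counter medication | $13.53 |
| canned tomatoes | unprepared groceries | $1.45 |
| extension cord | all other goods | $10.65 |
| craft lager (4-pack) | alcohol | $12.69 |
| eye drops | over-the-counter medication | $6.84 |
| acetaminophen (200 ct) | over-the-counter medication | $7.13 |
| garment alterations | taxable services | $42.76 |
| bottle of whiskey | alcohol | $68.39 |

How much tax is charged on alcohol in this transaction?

Six-pack IPA $12.10: alcohol → 9.5% → $1.15
Craft lager (4-pack) $12.69: alcohol → 9.5% → $1.21
Bottle of whiskey $68.39: alcohol → 9.5% → $6.50
Tax on alcohol = $1.15 + $1.21 + $6.50 = $8.86

$8.86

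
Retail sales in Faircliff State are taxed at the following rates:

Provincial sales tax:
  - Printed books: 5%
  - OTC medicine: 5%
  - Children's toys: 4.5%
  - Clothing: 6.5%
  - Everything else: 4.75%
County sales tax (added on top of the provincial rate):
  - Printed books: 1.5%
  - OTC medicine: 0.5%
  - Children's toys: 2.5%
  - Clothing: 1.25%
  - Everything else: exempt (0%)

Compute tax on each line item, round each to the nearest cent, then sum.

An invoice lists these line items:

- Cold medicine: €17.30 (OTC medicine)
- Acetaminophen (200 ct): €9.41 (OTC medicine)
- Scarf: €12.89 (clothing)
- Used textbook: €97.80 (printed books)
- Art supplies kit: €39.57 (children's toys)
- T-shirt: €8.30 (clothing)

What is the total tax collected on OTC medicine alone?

Cold medicine €17.30: OTC medicine → 5% + 0.5% county = 5.5% → €0.95
Acetaminophen (200 ct) €9.41: OTC medicine → 5% + 0.5% county = 5.5% → €0.52
Tax on OTC medicine = €0.95 + €0.52 = €1.47

€1.47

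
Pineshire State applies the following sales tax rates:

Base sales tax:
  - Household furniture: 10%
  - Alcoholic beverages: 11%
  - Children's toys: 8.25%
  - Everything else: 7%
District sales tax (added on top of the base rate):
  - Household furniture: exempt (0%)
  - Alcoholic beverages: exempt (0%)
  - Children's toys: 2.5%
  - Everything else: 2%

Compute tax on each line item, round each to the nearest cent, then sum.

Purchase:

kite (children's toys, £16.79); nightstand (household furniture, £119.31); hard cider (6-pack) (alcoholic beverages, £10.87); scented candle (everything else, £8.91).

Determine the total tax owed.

Kite £16.79: children's toys → 8.25% + 2.5% district = 10.75% → £1.80
Nightstand £119.31: household furniture → 10% + 0% district = 10% → £11.93
Hard cider (6-pack) £10.87: alcoholic beverages → 11% + 0% district = 11% → £1.20
Scented candle £8.91: everything else → 7% + 2% district = 9% → £0.80
Total tax = £1.80 + £11.93 + £1.20 + £0.80 = £15.73

£15.73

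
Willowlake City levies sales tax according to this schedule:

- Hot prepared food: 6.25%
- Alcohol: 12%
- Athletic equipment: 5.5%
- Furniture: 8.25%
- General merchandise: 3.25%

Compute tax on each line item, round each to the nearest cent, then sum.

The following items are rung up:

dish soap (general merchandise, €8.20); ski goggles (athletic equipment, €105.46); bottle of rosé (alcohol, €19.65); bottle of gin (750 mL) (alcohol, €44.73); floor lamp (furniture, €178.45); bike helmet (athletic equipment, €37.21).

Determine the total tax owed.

€30.57

Dish soap €8.20: general merchandise → 3.25% → €0.27
Ski goggles €105.46: athletic equipment → 5.5% → €5.80
Bottle of rosé €19.65: alcohol → 12% → €2.36
Bottle of gin (750 mL) €44.73: alcohol → 12% → €5.37
Floor lamp €178.45: furniture → 8.25% → €14.72
Bike helmet €37.21: athletic equipment → 5.5% → €2.05
Total tax = €0.27 + €5.80 + €2.36 + €5.37 + €14.72 + €2.05 = €30.57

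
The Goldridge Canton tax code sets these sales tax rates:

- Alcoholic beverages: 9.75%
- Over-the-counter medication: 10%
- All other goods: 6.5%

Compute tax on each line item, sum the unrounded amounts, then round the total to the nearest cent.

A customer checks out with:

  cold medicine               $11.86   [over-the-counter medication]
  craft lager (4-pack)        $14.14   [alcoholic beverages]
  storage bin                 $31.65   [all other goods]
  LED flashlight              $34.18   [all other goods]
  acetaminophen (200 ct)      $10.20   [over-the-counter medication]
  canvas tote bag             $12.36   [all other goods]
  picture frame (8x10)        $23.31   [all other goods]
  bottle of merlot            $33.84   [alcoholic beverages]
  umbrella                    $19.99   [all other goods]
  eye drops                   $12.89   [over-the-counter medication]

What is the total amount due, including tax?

$220.49

Cold medicine $11.86: over-the-counter medication → 10% → $1.186
Craft lager (4-pack) $14.14: alcoholic beverages → 9.75% → $1.37865
Storage bin $31.65: all other goods → 6.5% → $2.05725
LED flashlight $34.18: all other goods → 6.5% → $2.2217
Acetaminophen (200 ct) $10.20: over-the-counter medication → 10% → $1.02
Canvas tote bag $12.36: all other goods → 6.5% → $0.8034
Picture frame (8x10) $23.31: all other goods → 6.5% → $1.51515
Bottle of merlot $33.84: alcoholic beverages → 9.75% → $3.2994
Umbrella $19.99: all other goods → 6.5% → $1.29935
Eye drops $12.89: over-the-counter medication → 10% → $1.289
Subtotal = $204.42; unrounded tax = $16.0699 → $16.07; total due = $220.49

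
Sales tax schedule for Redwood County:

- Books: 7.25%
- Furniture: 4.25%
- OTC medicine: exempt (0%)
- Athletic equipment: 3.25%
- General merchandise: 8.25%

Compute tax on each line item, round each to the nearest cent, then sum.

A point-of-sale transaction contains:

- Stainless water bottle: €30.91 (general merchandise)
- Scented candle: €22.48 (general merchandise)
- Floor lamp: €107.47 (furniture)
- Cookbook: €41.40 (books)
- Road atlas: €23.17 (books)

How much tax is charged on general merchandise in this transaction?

Stainless water bottle €30.91: general merchandise → 8.25% → €2.55
Scented candle €22.48: general merchandise → 8.25% → €1.85
Tax on general merchandise = €2.55 + €1.85 = €4.40

€4.40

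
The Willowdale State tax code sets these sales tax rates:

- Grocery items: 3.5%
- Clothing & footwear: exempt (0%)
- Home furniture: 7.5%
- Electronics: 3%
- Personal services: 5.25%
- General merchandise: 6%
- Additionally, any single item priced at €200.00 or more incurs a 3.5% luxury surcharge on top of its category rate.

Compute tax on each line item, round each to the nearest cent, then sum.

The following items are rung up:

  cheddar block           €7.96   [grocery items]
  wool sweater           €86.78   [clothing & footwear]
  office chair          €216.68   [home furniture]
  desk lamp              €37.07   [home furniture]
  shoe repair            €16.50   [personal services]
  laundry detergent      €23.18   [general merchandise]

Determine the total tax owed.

€29.15

Cheddar block €7.96: grocery items → 3.5% → €0.28
Wool sweater €86.78: clothing & footwear → 0% → €0.00
Office chair €216.68: home furniture → 7.5% + 3.5% surcharge = 11% → €23.83
Desk lamp €37.07: home furniture → 7.5% → €2.78
Shoe repair €16.50: personal services → 5.25% → €0.87
Laundry detergent €23.18: general merchandise → 6% → €1.39
Total tax = €0.28 + €23.83 + €2.78 + €0.87 + €1.39 = €29.15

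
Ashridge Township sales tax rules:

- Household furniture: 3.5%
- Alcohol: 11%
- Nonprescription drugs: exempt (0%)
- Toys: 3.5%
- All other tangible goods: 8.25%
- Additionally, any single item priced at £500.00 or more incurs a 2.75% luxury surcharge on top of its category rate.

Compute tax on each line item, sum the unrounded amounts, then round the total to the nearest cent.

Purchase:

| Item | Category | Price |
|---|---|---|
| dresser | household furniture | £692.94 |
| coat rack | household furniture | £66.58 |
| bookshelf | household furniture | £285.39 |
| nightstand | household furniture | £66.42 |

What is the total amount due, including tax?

Dresser £692.94: household furniture → 3.5% + 2.75% surcharge = 6.25% → £43.30875
Coat rack £66.58: household furniture → 3.5% → £2.3303
Bookshelf £285.39: household furniture → 3.5% → £9.98865
Nightstand £66.42: household furniture → 3.5% → £2.3247
Subtotal = £1111.33; unrounded tax = £57.9524 → £57.95; total due = £1169.28

£1169.28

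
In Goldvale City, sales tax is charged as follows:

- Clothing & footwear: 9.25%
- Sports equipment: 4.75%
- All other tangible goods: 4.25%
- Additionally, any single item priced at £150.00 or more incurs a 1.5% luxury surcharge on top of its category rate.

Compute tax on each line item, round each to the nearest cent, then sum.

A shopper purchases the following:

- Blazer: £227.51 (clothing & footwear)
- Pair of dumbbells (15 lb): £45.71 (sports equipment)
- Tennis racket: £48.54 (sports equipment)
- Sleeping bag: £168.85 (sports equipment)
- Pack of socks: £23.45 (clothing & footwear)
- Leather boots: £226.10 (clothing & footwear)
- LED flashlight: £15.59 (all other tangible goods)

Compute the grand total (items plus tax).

£822.38

Blazer £227.51: clothing & footwear → 9.25% + 1.5% surcharge = 10.75% → £24.46
Pair of dumbbells (15 lb) £45.71: sports equipment → 4.75% → £2.17
Tennis racket £48.54: sports equipment → 4.75% → £2.31
Sleeping bag £168.85: sports equipment → 4.75% + 1.5% surcharge = 6.25% → £10.55
Pack of socks £23.45: clothing & footwear → 9.25% → £2.17
Leather boots £226.10: clothing & footwear → 9.25% + 1.5% surcharge = 10.75% → £24.31
LED flashlight £15.59: all other tangible goods → 4.25% → £0.66
Subtotal = £755.75; tax = £66.63; total due = £822.38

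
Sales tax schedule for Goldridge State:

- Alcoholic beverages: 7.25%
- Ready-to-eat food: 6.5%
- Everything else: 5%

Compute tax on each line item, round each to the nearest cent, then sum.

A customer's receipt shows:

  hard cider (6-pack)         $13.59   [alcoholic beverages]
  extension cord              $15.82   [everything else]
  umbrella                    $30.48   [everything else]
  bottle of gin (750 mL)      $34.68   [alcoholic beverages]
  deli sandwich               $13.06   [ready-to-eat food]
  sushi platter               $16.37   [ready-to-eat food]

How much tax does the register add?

Hard cider (6-pack) $13.59: alcoholic beverages → 7.25% → $0.99
Extension cord $15.82: everything else → 5% → $0.79
Umbrella $30.48: everything else → 5% → $1.52
Bottle of gin (750 mL) $34.68: alcoholic beverages → 7.25% → $2.51
Deli sandwich $13.06: ready-to-eat food → 6.5% → $0.85
Sushi platter $16.37: ready-to-eat food → 6.5% → $1.06
Total tax = $0.99 + $0.79 + $1.52 + $2.51 + $0.85 + $1.06 = $7.72

$7.72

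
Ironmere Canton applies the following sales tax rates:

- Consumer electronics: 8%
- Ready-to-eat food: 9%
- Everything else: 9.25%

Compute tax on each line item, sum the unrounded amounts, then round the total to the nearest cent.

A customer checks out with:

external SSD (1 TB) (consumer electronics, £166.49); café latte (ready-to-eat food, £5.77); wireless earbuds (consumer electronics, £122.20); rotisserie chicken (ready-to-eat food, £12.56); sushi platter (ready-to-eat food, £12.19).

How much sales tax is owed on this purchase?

External SSD (1 TB) £166.49: consumer electronics → 8% → £13.3192
Café latte £5.77: ready-to-eat food → 9% → £0.5193
Wireless earbuds £122.20: consumer electronics → 8% → £9.776
Rotisserie chicken £12.56: ready-to-eat food → 9% → £1.1304
Sushi platter £12.19: ready-to-eat food → 9% → £1.0971
Unrounded tax sum = £25.842 → £25.84

£25.84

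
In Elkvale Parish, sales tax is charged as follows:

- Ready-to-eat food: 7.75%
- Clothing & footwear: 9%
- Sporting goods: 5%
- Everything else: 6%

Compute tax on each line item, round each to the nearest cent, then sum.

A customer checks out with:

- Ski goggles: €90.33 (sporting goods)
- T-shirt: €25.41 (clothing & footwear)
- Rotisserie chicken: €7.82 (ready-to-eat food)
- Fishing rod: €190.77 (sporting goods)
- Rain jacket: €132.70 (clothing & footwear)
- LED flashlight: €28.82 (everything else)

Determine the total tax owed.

€30.63

Ski goggles €90.33: sporting goods → 5% → €4.52
T-shirt €25.41: clothing & footwear → 9% → €2.29
Rotisserie chicken €7.82: ready-to-eat food → 7.75% → €0.61
Fishing rod €190.77: sporting goods → 5% → €9.54
Rain jacket €132.70: clothing & footwear → 9% → €11.94
LED flashlight €28.82: everything else → 6% → €1.73
Total tax = €4.52 + €2.29 + €0.61 + €9.54 + €11.94 + €1.73 = €30.63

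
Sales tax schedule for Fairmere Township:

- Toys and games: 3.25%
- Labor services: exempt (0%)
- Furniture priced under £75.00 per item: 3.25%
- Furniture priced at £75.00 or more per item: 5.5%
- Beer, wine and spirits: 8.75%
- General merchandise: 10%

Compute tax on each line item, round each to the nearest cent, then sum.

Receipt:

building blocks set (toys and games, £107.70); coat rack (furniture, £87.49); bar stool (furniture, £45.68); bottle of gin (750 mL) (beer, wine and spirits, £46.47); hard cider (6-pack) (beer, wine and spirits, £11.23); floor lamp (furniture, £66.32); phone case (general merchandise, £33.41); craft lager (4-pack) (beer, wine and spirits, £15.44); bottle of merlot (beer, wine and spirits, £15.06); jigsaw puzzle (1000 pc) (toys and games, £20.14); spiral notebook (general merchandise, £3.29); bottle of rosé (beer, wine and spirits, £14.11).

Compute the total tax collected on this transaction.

Building blocks set £107.70: toys and games → 3.25% → £3.50
Coat rack £87.49: furniture, £75.00 or more → 5.5% → £4.81
Bar stool £45.68: furniture, under £75.00 → 3.25% → £1.48
Bottle of gin (750 mL) £46.47: beer, wine and spirits → 8.75% → £4.07
Hard cider (6-pack) £11.23: beer, wine and spirits → 8.75% → £0.98
Floor lamp £66.32: furniture, under £75.00 → 3.25% → £2.16
Phone case £33.41: general merchandise → 10% → £3.34
Craft lager (4-pack) £15.44: beer, wine and spirits → 8.75% → £1.35
Bottle of merlot £15.06: beer, wine and spirits → 8.75% → £1.32
Jigsaw puzzle (1000 pc) £20.14: toys and games → 3.25% → £0.65
Spiral notebook £3.29: general merchandise → 10% → £0.33
Bottle of rosé £14.11: beer, wine and spirits → 8.75% → £1.23
Total tax = £3.50 + £4.81 + £1.48 + £4.07 + £0.98 + £2.16 + £3.34 + £1.35 + £1.32 + £0.65 + £0.33 + £1.23 = £25.22

£25.22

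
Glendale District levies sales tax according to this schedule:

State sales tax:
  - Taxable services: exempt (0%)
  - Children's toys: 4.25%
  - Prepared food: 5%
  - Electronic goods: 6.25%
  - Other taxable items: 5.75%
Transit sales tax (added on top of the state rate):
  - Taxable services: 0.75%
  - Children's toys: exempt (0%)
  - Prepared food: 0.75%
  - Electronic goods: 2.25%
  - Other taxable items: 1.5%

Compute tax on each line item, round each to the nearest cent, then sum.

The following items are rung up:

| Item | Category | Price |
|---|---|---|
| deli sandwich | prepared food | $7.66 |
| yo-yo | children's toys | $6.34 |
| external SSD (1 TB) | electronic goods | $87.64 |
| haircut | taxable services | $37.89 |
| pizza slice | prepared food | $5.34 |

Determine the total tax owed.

$8.75

Deli sandwich $7.66: prepared food → 5% + 0.75% transit = 5.75% → $0.44
Yo-yo $6.34: children's toys → 4.25% + 0% transit = 4.25% → $0.27
External SSD (1 TB) $87.64: electronic goods → 6.25% + 2.25% transit = 8.5% → $7.45
Haircut $37.89: taxable services → 0% + 0.75% transit = 0.75% → $0.28
Pizza slice $5.34: prepared food → 5% + 0.75% transit = 5.75% → $0.31
Total tax = $0.44 + $0.27 + $7.45 + $0.28 + $0.31 = $8.75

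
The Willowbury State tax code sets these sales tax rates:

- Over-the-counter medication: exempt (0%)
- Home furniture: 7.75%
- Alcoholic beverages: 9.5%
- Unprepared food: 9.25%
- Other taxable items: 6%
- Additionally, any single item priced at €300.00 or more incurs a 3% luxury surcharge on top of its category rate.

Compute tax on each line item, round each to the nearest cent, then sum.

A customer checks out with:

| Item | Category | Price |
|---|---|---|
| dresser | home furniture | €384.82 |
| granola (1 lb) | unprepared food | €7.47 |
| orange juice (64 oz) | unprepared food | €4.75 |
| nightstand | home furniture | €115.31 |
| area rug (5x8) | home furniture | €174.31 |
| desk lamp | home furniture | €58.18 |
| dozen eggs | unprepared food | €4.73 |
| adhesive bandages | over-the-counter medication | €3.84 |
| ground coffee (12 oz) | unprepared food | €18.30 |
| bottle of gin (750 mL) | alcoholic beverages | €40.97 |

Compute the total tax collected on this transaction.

€75.48

Dresser €384.82: home furniture → 7.75% + 3% surcharge = 10.75% → €41.37
Granola (1 lb) €7.47: unprepared food → 9.25% → €0.69
Orange juice (64 oz) €4.75: unprepared food → 9.25% → €0.44
Nightstand €115.31: home furniture → 7.75% → €8.94
Area rug (5x8) €174.31: home furniture → 7.75% → €13.51
Desk lamp €58.18: home furniture → 7.75% → €4.51
Dozen eggs €4.73: unprepared food → 9.25% → €0.44
Adhesive bandages €3.84: over-the-counter medication → 0% → €0.00
Ground coffee (12 oz) €18.30: unprepared food → 9.25% → €1.69
Bottle of gin (750 mL) €40.97: alcoholic beverages → 9.5% → €3.89
Total tax = €41.37 + €0.69 + €0.44 + €8.94 + €13.51 + €4.51 + €0.44 + €1.69 + €3.89 = €75.48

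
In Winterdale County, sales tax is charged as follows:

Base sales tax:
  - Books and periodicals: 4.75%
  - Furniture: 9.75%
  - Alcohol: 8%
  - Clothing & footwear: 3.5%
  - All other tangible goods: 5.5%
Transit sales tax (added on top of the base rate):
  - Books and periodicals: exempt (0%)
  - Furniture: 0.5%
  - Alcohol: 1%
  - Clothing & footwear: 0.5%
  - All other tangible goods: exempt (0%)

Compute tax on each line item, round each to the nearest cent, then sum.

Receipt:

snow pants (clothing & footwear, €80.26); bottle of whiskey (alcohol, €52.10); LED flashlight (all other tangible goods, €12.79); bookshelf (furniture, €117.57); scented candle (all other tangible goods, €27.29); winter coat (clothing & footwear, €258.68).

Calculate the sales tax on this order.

€32.50

Snow pants €80.26: clothing & footwear → 3.5% + 0.5% transit = 4% → €3.21
Bottle of whiskey €52.10: alcohol → 8% + 1% transit = 9% → €4.69
LED flashlight €12.79: all other tangible goods → 5.5% + 0% transit = 5.5% → €0.70
Bookshelf €117.57: furniture → 9.75% + 0.5% transit = 10.25% → €12.05
Scented candle €27.29: all other tangible goods → 5.5% + 0% transit = 5.5% → €1.50
Winter coat €258.68: clothing & footwear → 3.5% + 0.5% transit = 4% → €10.35
Total tax = €3.21 + €4.69 + €0.70 + €12.05 + €1.50 + €10.35 = €32.50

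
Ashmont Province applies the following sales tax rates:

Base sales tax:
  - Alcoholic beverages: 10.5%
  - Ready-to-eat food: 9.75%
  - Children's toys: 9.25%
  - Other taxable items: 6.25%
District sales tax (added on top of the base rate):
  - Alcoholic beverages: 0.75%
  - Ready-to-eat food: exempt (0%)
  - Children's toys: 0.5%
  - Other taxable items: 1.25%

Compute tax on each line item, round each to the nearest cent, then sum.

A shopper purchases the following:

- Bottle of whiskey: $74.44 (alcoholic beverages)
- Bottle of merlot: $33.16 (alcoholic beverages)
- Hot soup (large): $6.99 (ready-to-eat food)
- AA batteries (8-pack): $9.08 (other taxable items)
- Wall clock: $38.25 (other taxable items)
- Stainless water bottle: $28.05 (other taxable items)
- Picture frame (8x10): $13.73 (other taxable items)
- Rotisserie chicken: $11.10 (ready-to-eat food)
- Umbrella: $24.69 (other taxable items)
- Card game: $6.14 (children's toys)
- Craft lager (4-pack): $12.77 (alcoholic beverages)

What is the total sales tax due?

$24.43

Bottle of whiskey $74.44: alcoholic beverages → 10.5% + 0.75% district = 11.25% → $8.37
Bottle of merlot $33.16: alcoholic beverages → 10.5% + 0.75% district = 11.25% → $3.73
Hot soup (large) $6.99: ready-to-eat food → 9.75% + 0% district = 9.75% → $0.68
AA batteries (8-pack) $9.08: other taxable items → 6.25% + 1.25% district = 7.5% → $0.68
Wall clock $38.25: other taxable items → 6.25% + 1.25% district = 7.5% → $2.87
Stainless water bottle $28.05: other taxable items → 6.25% + 1.25% district = 7.5% → $2.10
Picture frame (8x10) $13.73: other taxable items → 6.25% + 1.25% district = 7.5% → $1.03
Rotisserie chicken $11.10: ready-to-eat food → 9.75% + 0% district = 9.75% → $1.08
Umbrella $24.69: other taxable items → 6.25% + 1.25% district = 7.5% → $1.85
Card game $6.14: children's toys → 9.25% + 0.5% district = 9.75% → $0.60
Craft lager (4-pack) $12.77: alcoholic beverages → 10.5% + 0.75% district = 11.25% → $1.44
Total tax = $8.37 + $3.73 + $0.68 + $0.68 + $2.87 + $2.10 + $1.03 + $1.08 + $1.85 + $0.60 + $1.44 = $24.43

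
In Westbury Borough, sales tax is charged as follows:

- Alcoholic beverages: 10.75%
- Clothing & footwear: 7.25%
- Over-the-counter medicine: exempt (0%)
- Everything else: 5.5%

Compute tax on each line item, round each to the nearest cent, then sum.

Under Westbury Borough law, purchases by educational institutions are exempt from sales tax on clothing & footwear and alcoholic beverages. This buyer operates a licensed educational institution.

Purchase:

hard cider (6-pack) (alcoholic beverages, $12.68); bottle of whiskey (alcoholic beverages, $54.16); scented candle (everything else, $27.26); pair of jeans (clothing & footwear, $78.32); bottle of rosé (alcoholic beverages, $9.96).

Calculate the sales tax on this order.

Hard cider (6-pack) $12.68: alcoholic beverages, buyer-exempt → 0% → $0.00
Bottle of whiskey $54.16: alcoholic beverages, buyer-exempt → 0% → $0.00
Scented candle $27.26: everything else → 5.5% → $1.50
Pair of jeans $78.32: clothing & footwear, buyer-exempt → 0% → $0.00
Bottle of rosé $9.96: alcoholic beverages, buyer-exempt → 0% → $0.00
Total tax = $1.50

$1.50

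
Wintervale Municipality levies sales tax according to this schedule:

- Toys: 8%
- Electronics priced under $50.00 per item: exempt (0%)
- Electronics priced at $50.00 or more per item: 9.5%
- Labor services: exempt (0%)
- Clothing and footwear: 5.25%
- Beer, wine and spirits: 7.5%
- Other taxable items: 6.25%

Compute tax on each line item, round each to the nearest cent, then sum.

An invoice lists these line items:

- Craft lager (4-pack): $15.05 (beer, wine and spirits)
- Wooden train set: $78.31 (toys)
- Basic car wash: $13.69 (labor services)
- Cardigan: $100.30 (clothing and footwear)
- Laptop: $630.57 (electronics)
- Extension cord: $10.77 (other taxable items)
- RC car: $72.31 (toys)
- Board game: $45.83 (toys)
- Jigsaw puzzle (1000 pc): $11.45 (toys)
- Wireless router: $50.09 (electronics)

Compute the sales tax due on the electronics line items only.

$64.66

Laptop $630.57: electronics, $50.00 or more → 9.5% → $59.90
Wireless router $50.09: electronics, $50.00 or more → 9.5% → $4.76
Tax on electronics = $59.90 + $4.76 = $64.66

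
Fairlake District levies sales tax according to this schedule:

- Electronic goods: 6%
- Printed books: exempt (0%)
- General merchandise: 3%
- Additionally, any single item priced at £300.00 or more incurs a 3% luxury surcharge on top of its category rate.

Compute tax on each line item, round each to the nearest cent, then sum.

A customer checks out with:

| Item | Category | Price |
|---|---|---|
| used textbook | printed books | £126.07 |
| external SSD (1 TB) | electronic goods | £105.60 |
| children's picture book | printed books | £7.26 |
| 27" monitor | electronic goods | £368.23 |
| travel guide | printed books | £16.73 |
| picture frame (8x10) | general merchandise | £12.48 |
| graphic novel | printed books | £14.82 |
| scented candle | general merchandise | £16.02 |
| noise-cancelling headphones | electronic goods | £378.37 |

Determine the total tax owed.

Used textbook £126.07: printed books → 0% → £0.00
External SSD (1 TB) £105.60: electronic goods → 6% → £6.34
Children's picture book £7.26: printed books → 0% → £0.00
27" monitor £368.23: electronic goods → 6% + 3% surcharge = 9% → £33.14
Travel guide £16.73: printed books → 0% → £0.00
Picture frame (8x10) £12.48: general merchandise → 3% → £0.37
Graphic novel £14.82: printed books → 0% → £0.00
Scented candle £16.02: general merchandise → 3% → £0.48
Noise-cancelling headphones £378.37: electronic goods → 6% + 3% surcharge = 9% → £34.05
Total tax = £6.34 + £33.14 + £0.37 + £0.48 + £34.05 = £74.38

£74.38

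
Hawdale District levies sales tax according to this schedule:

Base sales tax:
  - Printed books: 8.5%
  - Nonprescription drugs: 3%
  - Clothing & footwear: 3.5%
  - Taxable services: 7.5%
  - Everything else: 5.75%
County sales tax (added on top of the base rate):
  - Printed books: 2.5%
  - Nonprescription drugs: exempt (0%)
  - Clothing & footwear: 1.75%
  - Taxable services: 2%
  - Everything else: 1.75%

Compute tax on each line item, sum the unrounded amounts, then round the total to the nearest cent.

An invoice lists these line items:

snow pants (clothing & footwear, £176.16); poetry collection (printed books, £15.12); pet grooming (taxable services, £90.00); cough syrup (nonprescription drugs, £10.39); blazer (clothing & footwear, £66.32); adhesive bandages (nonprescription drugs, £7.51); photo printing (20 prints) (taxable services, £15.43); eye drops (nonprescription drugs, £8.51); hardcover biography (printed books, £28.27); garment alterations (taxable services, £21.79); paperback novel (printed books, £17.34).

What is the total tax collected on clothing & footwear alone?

Snow pants £176.16: clothing & footwear → 3.5% + 1.75% county = 5.25% → £9.2484
Blazer £66.32: clothing & footwear → 3.5% + 1.75% county = 5.25% → £3.4818
Tax on clothing & footwear: unrounded sum = £12.7302 → £12.73

£12.73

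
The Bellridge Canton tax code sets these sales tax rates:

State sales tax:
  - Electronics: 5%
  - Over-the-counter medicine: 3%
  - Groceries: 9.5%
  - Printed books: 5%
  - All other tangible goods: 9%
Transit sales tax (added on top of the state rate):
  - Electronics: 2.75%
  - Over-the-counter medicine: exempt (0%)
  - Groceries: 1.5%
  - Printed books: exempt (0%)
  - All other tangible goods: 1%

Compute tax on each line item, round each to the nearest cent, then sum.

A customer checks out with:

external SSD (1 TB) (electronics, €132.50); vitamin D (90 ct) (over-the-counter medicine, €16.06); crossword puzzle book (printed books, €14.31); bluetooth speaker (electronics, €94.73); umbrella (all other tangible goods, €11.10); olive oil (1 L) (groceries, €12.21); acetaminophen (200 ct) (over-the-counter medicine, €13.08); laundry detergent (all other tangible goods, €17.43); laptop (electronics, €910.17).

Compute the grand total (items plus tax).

€1315.52

External SSD (1 TB) €132.50: electronics → 5% + 2.75% transit = 7.75% → €10.27
Vitamin D (90 ct) €16.06: over-the-counter medicine → 3% + 0% transit = 3% → €0.48
Crossword puzzle book €14.31: printed books → 5% + 0% transit = 5% → €0.72
Bluetooth speaker €94.73: electronics → 5% + 2.75% transit = 7.75% → €7.34
Umbrella €11.10: all other tangible goods → 9% + 1% transit = 10% → €1.11
Olive oil (1 L) €12.21: groceries → 9.5% + 1.5% transit = 11% → €1.34
Acetaminophen (200 ct) €13.08: over-the-counter medicine → 3% + 0% transit = 3% → €0.39
Laundry detergent €17.43: all other tangible goods → 9% + 1% transit = 10% → €1.74
Laptop €910.17: electronics → 5% + 2.75% transit = 7.75% → €70.54
Subtotal = €1221.59; tax = €93.93; total due = €1315.52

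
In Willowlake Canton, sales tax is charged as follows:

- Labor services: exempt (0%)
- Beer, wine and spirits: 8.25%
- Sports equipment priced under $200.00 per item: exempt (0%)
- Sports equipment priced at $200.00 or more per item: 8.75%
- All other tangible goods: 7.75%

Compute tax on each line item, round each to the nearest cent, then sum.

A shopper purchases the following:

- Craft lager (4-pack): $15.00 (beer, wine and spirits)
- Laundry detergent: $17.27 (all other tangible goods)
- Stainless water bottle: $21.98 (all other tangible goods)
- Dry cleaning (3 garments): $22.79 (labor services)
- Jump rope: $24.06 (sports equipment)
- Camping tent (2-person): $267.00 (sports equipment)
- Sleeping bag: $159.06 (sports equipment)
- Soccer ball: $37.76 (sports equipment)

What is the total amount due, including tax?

$592.56

Craft lager (4-pack) $15.00: beer, wine and spirits → 8.25% → $1.24
Laundry detergent $17.27: all other tangible goods → 7.75% → $1.34
Stainless water bottle $21.98: all other tangible goods → 7.75% → $1.70
Dry cleaning (3 garments) $22.79: labor services → 0% → $0.00
Jump rope $24.06: sports equipment, under $200.00 → 0% → $0.00
Camping tent (2-person) $267.00: sports equipment, $200.00 or more → 8.75% → $23.36
Sleeping bag $159.06: sports equipment, under $200.00 → 0% → $0.00
Soccer ball $37.76: sports equipment, under $200.00 → 0% → $0.00
Subtotal = $564.92; tax = $27.64; total due = $592.56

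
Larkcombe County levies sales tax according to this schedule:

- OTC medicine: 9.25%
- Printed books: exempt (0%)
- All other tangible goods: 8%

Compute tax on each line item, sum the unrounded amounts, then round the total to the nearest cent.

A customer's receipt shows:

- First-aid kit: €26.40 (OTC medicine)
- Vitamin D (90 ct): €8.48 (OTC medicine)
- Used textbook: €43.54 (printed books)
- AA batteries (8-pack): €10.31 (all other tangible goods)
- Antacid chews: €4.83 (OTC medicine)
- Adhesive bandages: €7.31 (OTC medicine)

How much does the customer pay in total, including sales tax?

First-aid kit €26.40: OTC medicine → 9.25% → €2.442
Vitamin D (90 ct) €8.48: OTC medicine → 9.25% → €0.7844
Used textbook €43.54: printed books → 0% → €0.00
AA batteries (8-pack) €10.31: all other tangible goods → 8% → €0.8248
Antacid chews €4.83: OTC medicine → 9.25% → €0.446775
Adhesive bandages €7.31: OTC medicine → 9.25% → €0.676175
Subtotal = €100.87; unrounded tax = €5.17415 → €5.17; total due = €106.04

€106.04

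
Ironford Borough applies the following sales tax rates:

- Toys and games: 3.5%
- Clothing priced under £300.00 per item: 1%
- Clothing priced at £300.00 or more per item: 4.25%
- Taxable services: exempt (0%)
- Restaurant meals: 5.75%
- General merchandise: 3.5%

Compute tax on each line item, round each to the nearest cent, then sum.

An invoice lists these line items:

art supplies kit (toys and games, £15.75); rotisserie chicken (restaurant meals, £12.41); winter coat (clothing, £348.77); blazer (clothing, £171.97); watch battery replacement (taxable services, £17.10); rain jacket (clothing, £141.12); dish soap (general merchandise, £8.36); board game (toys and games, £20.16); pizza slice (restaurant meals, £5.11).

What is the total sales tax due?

Art supplies kit £15.75: toys and games → 3.5% → £0.55
Rotisserie chicken £12.41: restaurant meals → 5.75% → £0.71
Winter coat £348.77: clothing, £300.00 or more → 4.25% → £14.82
Blazer £171.97: clothing, under £300.00 → 1% → £1.72
Watch battery replacement £17.10: taxable services → 0% → £0.00
Rain jacket £141.12: clothing, under £300.00 → 1% → £1.41
Dish soap £8.36: general merchandise → 3.5% → £0.29
Board game £20.16: toys and games → 3.5% → £0.71
Pizza slice £5.11: restaurant meals → 5.75% → £0.29
Total tax = £0.55 + £0.71 + £14.82 + £1.72 + £1.41 + £0.29 + £0.71 + £0.29 = £20.50

£20.50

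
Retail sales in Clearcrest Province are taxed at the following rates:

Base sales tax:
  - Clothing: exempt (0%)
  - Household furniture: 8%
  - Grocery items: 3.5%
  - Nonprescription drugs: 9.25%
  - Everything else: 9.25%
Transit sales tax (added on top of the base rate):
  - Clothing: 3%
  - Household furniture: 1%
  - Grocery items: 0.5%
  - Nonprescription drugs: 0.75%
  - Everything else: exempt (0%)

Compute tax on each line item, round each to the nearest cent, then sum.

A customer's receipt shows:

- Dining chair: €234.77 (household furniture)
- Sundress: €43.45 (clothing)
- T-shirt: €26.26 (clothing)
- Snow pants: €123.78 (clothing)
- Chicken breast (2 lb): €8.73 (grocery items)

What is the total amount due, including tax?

Dining chair €234.77: household furniture → 8% + 1% transit = 9% → €21.13
Sundress €43.45: clothing → 0% + 3% transit = 3% → €1.30
T-shirt €26.26: clothing → 0% + 3% transit = 3% → €0.79
Snow pants €123.78: clothing → 0% + 3% transit = 3% → €3.71
Chicken breast (2 lb) €8.73: grocery items → 3.5% + 0.5% transit = 4% → €0.35
Subtotal = €436.99; tax = €27.28; total due = €464.27

€464.27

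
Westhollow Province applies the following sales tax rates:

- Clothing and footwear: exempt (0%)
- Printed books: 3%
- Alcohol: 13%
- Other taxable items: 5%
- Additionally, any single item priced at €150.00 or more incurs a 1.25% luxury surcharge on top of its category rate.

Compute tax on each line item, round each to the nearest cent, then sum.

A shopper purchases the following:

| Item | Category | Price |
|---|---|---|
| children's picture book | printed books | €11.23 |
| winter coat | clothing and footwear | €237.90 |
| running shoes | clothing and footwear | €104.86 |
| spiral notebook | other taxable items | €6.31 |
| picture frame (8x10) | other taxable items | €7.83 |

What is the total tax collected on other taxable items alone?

Spiral notebook €6.31: other taxable items → 5% → €0.32
Picture frame (8x10) €7.83: other taxable items → 5% → €0.39
Tax on other taxable items = €0.32 + €0.39 = €0.71

€0.71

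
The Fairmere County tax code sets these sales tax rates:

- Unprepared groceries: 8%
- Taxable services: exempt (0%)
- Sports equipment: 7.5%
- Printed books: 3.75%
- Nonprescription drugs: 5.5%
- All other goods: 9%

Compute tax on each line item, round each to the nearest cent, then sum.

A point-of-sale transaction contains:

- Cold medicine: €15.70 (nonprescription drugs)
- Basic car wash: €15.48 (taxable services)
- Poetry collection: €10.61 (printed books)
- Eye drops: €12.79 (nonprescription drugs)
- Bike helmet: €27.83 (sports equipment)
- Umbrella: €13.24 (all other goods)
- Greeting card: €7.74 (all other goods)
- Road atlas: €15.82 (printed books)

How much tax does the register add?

Cold medicine €15.70: nonprescription drugs → 5.5% → €0.86
Basic car wash €15.48: taxable services → 0% → €0.00
Poetry collection €10.61: printed books → 3.75% → €0.40
Eye drops €12.79: nonprescription drugs → 5.5% → €0.70
Bike helmet €27.83: sports equipment → 7.5% → €2.09
Umbrella €13.24: all other goods → 9% → €1.19
Greeting card €7.74: all other goods → 9% → €0.70
Road atlas €15.82: printed books → 3.75% → €0.59
Total tax = €0.86 + €0.40 + €0.70 + €2.09 + €1.19 + €0.70 + €0.59 = €6.53

€6.53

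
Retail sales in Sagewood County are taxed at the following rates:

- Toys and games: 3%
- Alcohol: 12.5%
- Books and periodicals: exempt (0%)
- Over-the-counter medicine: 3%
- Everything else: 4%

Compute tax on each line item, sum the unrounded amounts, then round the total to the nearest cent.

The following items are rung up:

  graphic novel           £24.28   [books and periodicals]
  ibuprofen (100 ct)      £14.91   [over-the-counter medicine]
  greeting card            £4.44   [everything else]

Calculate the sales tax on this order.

Graphic novel £24.28: books and periodicals → 0% → £0.00
Ibuprofen (100 ct) £14.91: over-the-counter medicine → 3% → £0.4473
Greeting card £4.44: everything else → 4% → £0.1776
Unrounded tax sum = £0.6249 → £0.62

£0.62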